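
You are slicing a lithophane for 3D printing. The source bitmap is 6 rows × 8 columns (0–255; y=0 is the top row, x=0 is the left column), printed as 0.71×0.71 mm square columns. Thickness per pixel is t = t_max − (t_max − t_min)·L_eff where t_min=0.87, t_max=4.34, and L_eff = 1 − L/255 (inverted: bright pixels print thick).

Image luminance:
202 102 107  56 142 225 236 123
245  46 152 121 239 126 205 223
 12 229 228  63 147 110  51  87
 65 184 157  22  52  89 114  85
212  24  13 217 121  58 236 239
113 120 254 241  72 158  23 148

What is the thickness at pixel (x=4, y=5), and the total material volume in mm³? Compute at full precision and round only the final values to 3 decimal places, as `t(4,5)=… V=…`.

t(4,5)=1.850 V=65.598

span = t_max - t_min = 4.34 - 0.87 = 3.470
L(4,5) = 72, L_eff = 1 - 72/255 = 0.717647 (inverted)
t(4,5) = 4.34 - 3.470·0.717647 = 1.850
Σt over all 6·8 pixels = 97597/750 ≈ 130.1293333
V = pitch²·Σt = 0.71²·97597/750 = 65.598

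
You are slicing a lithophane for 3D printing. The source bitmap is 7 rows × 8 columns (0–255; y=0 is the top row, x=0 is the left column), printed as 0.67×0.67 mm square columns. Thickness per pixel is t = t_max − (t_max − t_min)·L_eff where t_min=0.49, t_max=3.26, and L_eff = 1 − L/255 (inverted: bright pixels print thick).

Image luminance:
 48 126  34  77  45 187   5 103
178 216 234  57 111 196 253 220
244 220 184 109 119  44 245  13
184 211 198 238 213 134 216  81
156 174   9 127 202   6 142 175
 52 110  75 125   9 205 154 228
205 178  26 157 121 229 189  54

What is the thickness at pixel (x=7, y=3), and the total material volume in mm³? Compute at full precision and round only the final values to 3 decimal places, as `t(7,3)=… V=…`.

span = t_max - t_min = 3.26 - 0.49 = 2.770
L(7,3) = 81, L_eff = 1 - 81/255 = 0.682353 (inverted)
t(7,3) = 3.26 - 2.770·0.682353 = 1.370
Σt over all 7·8 pixels = 958149/8500 ≈ 112.7234118
V = pitch²·Σt = 0.67²·958149/8500 = 50.602

t(7,3)=1.370 V=50.602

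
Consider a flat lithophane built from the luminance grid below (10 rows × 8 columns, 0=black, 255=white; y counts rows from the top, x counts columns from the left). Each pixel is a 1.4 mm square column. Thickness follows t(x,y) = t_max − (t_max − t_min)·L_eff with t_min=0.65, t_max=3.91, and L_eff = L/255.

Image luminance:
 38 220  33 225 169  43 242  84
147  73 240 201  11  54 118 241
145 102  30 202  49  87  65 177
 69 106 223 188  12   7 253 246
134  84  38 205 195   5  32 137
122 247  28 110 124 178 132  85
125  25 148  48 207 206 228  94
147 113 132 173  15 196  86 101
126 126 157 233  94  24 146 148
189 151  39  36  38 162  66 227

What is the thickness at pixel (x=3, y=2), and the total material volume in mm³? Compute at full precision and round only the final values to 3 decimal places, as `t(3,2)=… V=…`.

span = t_max - t_min = 3.91 - 0.65 = 3.260
L(3,2) = 202, L_eff = 202/255 = 0.792157
t(3,2) = 3.91 - 3.260·0.792157 = 1.328
Σt over all 10·8 pixels = 69541/375 ≈ 185.4426667
V = pitch²·Σt = 1.4²·69541/375 = 363.468

t(3,2)=1.328 V=363.468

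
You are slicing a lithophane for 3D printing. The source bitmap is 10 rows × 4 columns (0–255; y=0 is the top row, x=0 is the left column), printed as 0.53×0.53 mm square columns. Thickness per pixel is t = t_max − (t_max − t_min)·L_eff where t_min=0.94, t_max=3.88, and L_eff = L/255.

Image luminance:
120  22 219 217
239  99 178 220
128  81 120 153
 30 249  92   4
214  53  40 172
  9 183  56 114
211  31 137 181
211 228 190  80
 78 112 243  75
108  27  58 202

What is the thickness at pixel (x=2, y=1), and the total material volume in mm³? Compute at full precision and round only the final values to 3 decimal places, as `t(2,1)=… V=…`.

t(2,1)=1.828 V=26.807

span = t_max - t_min = 3.88 - 0.94 = 2.940
L(2,1) = 178, L_eff = 178/255 = 0.698039
t(2,1) = 3.88 - 2.940·0.698039 = 1.828
Σt over all 10·4 pixels = 202792/2125 ≈ 95.4315294
V = pitch²·Σt = 0.53²·202792/2125 = 26.807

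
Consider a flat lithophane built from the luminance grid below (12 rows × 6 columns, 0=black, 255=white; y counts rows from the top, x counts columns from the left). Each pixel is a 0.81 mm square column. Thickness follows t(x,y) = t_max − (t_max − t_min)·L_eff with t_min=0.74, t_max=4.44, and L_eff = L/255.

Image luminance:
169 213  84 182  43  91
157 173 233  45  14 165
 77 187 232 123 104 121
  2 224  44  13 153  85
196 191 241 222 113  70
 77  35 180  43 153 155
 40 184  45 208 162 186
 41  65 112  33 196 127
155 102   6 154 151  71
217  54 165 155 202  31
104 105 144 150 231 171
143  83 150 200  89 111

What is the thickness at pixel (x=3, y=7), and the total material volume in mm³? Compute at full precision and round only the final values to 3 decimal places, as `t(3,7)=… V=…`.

span = t_max - t_min = 4.44 - 0.74 = 3.700
L(3,7) = 33, L_eff = 33/255 = 0.129412
t(3,7) = 4.44 - 3.700·0.129412 = 3.961
Σt over all 12·6 pixels = 158841/850 ≈ 186.8717647
V = pitch²·Σt = 0.81²·158841/850 = 122.607

t(3,7)=3.961 V=122.607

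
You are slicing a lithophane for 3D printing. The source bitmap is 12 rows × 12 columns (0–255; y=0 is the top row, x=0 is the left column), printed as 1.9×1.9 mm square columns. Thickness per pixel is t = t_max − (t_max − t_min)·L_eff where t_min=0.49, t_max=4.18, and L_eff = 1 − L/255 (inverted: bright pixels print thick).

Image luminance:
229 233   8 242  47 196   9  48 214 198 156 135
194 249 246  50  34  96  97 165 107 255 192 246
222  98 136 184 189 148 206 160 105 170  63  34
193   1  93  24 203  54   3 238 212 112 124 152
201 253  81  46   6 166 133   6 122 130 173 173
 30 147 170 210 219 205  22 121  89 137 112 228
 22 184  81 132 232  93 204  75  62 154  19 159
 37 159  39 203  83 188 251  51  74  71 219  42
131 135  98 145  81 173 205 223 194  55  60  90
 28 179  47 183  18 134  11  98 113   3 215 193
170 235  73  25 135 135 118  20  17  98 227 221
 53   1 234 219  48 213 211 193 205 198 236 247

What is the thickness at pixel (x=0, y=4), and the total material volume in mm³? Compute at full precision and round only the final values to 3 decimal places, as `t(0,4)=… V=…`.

t(0,4)=3.399 V=1253.946

span = t_max - t_min = 4.18 - 0.49 = 3.690
L(0,4) = 201, L_eff = 1 - 201/255 = 0.211765 (inverted)
t(0,4) = 4.18 - 3.690·0.211765 = 3.399
Σt over all 12·12 pixels = 738126/2125 ≈ 347.3534118
V = pitch²·Σt = 1.9²·738126/2125 = 1253.946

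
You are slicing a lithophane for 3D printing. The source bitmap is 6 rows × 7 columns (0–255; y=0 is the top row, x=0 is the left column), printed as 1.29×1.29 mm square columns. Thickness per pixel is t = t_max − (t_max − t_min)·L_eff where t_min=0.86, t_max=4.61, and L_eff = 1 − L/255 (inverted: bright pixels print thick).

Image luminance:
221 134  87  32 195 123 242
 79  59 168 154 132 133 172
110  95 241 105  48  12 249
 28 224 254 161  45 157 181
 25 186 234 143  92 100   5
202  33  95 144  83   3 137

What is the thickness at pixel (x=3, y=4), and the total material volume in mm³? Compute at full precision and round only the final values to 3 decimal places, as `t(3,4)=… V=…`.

span = t_max - t_min = 4.61 - 0.86 = 3.750
L(3,4) = 143, L_eff = 1 - 143/255 = 0.439216 (inverted)
t(3,4) = 4.61 - 3.750·0.439216 = 2.963
Σt over all 6·7 pixels = 194479/1700 ≈ 114.3994118
V = pitch²·Σt = 1.29²·194479/1700 = 190.372

t(3,4)=2.963 V=190.372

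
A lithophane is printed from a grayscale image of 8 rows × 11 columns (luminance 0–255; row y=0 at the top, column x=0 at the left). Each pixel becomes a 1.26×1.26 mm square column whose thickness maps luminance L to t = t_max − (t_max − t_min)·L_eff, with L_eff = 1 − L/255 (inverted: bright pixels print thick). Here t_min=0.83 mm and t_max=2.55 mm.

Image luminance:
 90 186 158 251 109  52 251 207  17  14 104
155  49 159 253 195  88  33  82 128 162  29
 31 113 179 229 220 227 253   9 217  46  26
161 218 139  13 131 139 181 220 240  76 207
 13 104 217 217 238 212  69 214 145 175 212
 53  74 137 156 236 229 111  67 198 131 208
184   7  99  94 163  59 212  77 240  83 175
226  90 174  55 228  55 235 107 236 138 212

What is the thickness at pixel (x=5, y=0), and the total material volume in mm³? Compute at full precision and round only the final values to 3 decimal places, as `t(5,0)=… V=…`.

t(5,0)=1.181 V=251.014

span = t_max - t_min = 2.55 - 0.83 = 1.720
L(5,0) = 52, L_eff = 1 - 52/255 = 0.796078 (inverted)
t(5,0) = 2.55 - 1.720·0.796078 = 1.181
Σt over all 8·11 pixels = 335982/2125 ≈ 158.1091765
V = pitch²·Σt = 1.26²·335982/2125 = 251.014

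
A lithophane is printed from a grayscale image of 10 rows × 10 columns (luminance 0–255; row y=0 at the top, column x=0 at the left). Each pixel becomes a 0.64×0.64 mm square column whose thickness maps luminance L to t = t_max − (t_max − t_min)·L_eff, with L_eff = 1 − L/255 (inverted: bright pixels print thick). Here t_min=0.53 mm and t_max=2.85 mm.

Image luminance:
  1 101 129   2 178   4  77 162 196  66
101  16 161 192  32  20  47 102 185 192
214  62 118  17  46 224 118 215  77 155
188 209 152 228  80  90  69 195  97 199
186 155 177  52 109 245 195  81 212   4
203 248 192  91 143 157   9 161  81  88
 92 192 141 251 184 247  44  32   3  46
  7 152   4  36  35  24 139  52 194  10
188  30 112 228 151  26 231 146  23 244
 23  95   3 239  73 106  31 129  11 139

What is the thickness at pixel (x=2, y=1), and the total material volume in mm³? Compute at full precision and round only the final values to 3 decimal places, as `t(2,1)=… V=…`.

span = t_max - t_min = 2.85 - 0.53 = 2.320
L(2,1) = 161, L_eff = 1 - 161/255 = 0.368627 (inverted)
t(2,1) = 2.85 - 2.320·0.368627 = 1.995
Σt over all 10·10 pixels = 337259/2125 ≈ 158.7101176
V = pitch²·Σt = 0.64²·337259/2125 = 65.008

t(2,1)=1.995 V=65.008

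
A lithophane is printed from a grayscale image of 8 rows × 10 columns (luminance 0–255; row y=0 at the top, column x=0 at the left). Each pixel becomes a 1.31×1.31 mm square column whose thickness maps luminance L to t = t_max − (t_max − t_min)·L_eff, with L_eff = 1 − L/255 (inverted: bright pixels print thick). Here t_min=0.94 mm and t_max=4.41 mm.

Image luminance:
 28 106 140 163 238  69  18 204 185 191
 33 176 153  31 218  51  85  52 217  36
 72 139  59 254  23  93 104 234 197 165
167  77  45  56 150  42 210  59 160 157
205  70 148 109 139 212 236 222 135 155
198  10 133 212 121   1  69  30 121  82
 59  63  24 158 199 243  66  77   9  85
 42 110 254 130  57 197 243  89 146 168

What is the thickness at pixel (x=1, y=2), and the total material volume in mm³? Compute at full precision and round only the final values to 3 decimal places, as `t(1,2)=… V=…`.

span = t_max - t_min = 4.41 - 0.94 = 3.470
L(1,2) = 139, L_eff = 1 - 139/255 = 0.454902 (inverted)
t(1,2) = 4.41 - 3.470·0.454902 = 2.831
Σt over all 8·10 pixels = 1336837/6375 ≈ 209.6999216
V = pitch²·Σt = 1.31²·1336837/6375 = 359.866

t(1,2)=2.831 V=359.866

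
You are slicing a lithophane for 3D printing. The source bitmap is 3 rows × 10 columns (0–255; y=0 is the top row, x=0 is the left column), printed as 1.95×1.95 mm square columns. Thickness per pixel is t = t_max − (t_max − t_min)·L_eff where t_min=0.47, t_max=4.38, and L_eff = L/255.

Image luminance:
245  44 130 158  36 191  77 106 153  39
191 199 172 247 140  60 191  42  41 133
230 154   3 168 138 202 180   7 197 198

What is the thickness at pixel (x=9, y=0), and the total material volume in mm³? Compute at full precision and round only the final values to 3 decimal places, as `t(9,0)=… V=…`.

t(9,0)=3.782 V=262.231

span = t_max - t_min = 4.38 - 0.47 = 3.910
L(9,0) = 39, L_eff = 39/255 = 0.152941
t(9,0) = 4.38 - 3.910·0.152941 = 3.782
Σt over all 3·10 pixels = 25861/375 ≈ 68.9626667
V = pitch²·Σt = 1.95²·25861/375 = 262.231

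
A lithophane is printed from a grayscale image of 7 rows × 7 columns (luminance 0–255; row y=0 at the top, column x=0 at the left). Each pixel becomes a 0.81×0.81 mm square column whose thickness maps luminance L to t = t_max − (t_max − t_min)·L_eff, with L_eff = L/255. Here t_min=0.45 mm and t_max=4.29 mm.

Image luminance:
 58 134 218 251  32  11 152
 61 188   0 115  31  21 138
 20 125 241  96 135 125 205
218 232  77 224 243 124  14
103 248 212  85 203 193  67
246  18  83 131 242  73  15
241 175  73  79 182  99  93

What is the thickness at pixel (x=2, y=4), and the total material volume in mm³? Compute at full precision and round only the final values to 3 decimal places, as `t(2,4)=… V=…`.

t(2,4)=1.098 V=75.180

span = t_max - t_min = 4.29 - 0.45 = 3.840
L(2,4) = 212, L_eff = 212/255 = 0.831373
t(2,4) = 4.29 - 3.840·0.831373 = 1.098
Σt over all 7·7 pixels = 194797/1700 ≈ 114.5864706
V = pitch²·Σt = 0.81²·194797/1700 = 75.180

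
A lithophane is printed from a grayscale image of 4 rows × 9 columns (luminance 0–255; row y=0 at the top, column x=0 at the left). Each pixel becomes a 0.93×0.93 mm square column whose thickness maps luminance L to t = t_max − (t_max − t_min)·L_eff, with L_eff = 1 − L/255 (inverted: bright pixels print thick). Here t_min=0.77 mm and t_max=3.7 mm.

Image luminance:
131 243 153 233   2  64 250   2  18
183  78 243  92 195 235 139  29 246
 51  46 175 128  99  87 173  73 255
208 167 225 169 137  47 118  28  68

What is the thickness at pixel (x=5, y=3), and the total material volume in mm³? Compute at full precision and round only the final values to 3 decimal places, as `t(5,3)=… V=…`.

span = t_max - t_min = 3.7 - 0.77 = 2.930
L(5,3) = 47, L_eff = 1 - 47/255 = 0.815686 (inverted)
t(5,3) = 3.7 - 2.930·0.815686 = 1.310
Σt over all 4·9 pixels = 211033/2550 ≈ 82.7580392
V = pitch²·Σt = 0.93²·211033/2550 = 71.577

t(5,3)=1.310 V=71.577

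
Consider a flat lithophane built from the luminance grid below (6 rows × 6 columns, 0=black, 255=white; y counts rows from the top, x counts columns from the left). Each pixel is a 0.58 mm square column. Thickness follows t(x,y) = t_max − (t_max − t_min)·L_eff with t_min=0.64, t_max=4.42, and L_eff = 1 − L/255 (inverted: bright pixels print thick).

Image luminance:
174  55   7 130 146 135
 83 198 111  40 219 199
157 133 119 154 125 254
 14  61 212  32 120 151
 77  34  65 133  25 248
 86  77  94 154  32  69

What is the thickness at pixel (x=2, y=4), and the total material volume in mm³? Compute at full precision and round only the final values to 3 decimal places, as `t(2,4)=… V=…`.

t(2,4)=1.604 V=28.311

span = t_max - t_min = 4.42 - 0.64 = 3.780
L(2,4) = 65, L_eff = 1 - 65/255 = 0.745098 (inverted)
t(2,4) = 4.42 - 3.780·0.745098 = 1.604
Σt over all 6·6 pixels = 357669/4250 ≈ 84.1574118
V = pitch²·Σt = 0.58²·357669/4250 = 28.311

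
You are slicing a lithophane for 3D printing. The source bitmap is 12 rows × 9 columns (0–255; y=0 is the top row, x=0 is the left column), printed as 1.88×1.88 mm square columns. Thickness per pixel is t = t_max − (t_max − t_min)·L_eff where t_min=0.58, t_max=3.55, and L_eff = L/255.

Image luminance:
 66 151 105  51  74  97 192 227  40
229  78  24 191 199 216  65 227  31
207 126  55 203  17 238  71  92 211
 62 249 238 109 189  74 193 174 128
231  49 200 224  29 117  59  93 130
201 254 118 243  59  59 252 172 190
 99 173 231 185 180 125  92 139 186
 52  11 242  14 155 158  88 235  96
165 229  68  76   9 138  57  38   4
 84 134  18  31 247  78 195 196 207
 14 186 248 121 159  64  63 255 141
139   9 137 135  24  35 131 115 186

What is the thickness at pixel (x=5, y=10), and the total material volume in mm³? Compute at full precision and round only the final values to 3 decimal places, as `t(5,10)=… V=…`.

t(5,10)=2.805 V=771.529

span = t_max - t_min = 3.55 - 0.58 = 2.970
L(5,10) = 64, L_eff = 64/255 = 0.250980
t(5,10) = 3.55 - 2.970·0.250980 = 2.805
Σt over all 12·9 pixels = 463869/2125 ≈ 218.2912941
V = pitch²·Σt = 1.88²·463869/2125 = 771.529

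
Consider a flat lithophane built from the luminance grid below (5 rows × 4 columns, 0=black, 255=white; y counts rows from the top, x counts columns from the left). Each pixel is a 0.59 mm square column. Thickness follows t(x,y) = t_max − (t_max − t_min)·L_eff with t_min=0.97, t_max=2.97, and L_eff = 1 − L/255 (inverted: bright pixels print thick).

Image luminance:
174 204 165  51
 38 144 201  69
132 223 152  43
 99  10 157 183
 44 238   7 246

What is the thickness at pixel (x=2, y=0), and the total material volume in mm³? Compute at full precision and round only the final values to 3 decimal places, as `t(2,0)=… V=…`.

t(2,0)=2.264 V=13.797

span = t_max - t_min = 2.97 - 0.97 = 2.000
L(2,0) = 165, L_eff = 1 - 165/255 = 0.352941 (inverted)
t(2,0) = 2.97 - 2.000·0.352941 = 2.264
Σt over all 5·4 pixels = 3369/85 ≈ 39.6352941
V = pitch²·Σt = 0.59²·3369/85 = 13.797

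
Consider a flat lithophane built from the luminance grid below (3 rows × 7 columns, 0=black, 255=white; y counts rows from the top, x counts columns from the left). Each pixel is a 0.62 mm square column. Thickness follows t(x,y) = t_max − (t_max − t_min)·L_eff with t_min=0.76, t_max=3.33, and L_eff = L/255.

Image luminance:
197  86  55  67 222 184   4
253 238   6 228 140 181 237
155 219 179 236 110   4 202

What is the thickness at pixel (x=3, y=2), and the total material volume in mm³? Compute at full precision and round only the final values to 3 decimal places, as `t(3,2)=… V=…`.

t(3,2)=0.951 V=14.472

span = t_max - t_min = 3.33 - 0.76 = 2.570
L(3,2) = 236, L_eff = 236/255 = 0.925490
t(3,2) = 3.33 - 2.570·0.925490 = 0.951
Σt over all 3·7 pixels = 240011/6375 ≈ 37.6487843
V = pitch²·Σt = 0.62²·240011/6375 = 14.472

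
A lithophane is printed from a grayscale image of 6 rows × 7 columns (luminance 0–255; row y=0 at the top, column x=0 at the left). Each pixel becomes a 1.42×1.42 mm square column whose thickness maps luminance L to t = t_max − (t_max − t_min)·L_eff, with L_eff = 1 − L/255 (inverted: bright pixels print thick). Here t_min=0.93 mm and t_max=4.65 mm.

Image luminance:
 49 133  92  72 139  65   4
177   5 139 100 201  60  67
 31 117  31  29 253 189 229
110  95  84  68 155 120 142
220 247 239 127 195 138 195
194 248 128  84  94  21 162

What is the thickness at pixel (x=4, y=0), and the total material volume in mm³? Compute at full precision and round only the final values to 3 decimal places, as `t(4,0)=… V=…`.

t(4,0)=2.958 V=233.134

span = t_max - t_min = 4.65 - 0.93 = 3.720
L(4,0) = 139, L_eff = 1 - 139/255 = 0.454902 (inverted)
t(4,0) = 4.65 - 3.720·0.454902 = 2.958
Σt over all 6·7 pixels = 491381/4250 ≈ 115.6190588
V = pitch²·Σt = 1.42²·491381/4250 = 233.134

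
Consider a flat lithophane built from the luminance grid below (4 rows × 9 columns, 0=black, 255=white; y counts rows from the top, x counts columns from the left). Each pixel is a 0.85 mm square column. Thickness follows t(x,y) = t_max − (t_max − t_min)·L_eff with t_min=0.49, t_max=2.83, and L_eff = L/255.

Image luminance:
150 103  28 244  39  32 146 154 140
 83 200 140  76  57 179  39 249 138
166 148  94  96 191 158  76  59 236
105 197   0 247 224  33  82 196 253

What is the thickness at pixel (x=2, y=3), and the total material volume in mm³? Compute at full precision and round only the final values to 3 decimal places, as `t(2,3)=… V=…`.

t(2,3)=2.830 V=42.063

span = t_max - t_min = 2.83 - 0.49 = 2.340
L(2,3) = 0, L_eff = 0/255 = 0.000000
t(2,3) = 2.83 - 2.340·0.000000 = 2.830
Σt over all 4·9 pixels = 123714/2125 ≈ 58.2183529
V = pitch²·Σt = 0.85²·123714/2125 = 42.063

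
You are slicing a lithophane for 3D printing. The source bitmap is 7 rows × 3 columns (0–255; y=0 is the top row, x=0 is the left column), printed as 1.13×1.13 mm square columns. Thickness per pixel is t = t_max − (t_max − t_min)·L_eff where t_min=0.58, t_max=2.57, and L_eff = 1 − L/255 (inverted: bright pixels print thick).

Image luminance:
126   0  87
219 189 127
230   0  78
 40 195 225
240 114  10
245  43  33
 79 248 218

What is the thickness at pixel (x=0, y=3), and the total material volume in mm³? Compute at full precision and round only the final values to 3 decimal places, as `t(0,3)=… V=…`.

t(0,3)=0.892 V=42.916

span = t_max - t_min = 2.57 - 0.58 = 1.990
L(0,3) = 40, L_eff = 1 - 40/255 = 0.843137 (inverted)
t(0,3) = 2.57 - 1.990·0.843137 = 0.892
Σt over all 7·3 pixels = 214261/6375 ≈ 33.6095686
V = pitch²·Σt = 1.13²·214261/6375 = 42.916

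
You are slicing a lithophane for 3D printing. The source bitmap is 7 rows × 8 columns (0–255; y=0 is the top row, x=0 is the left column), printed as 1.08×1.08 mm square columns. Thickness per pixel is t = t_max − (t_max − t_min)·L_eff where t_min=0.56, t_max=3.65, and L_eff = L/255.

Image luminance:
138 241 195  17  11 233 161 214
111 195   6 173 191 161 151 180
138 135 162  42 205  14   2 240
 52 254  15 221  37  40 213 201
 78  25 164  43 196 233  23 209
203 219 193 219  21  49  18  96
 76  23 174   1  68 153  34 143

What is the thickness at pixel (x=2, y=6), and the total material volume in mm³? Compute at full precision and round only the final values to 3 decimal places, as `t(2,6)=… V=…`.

span = t_max - t_min = 3.65 - 0.56 = 3.090
L(2,6) = 174, L_eff = 174/255 = 0.682353
t(2,6) = 3.65 - 3.090·0.682353 = 1.542
Σt over all 7·8 pixels = 101537/850 ≈ 119.4552941
V = pitch²·Σt = 1.08²·101537/850 = 139.333

t(2,6)=1.542 V=139.333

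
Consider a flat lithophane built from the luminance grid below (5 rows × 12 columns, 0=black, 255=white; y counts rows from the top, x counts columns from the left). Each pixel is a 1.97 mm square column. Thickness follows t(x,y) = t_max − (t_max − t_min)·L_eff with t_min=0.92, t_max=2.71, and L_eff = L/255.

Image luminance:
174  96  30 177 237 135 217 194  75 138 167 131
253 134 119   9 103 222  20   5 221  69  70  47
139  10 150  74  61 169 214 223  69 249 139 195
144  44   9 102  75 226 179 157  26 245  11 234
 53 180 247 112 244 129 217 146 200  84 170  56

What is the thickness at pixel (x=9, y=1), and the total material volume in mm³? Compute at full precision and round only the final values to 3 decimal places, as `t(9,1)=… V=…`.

span = t_max - t_min = 2.71 - 0.92 = 1.790
L(9,1) = 69, L_eff = 69/255 = 0.270588
t(9,1) = 2.71 - 1.790·0.270588 = 2.226
Σt over all 5·12 pixels = 36131/340 ≈ 106.2676471
V = pitch²·Σt = 1.97²·36131/340 = 412.414

t(9,1)=2.226 V=412.414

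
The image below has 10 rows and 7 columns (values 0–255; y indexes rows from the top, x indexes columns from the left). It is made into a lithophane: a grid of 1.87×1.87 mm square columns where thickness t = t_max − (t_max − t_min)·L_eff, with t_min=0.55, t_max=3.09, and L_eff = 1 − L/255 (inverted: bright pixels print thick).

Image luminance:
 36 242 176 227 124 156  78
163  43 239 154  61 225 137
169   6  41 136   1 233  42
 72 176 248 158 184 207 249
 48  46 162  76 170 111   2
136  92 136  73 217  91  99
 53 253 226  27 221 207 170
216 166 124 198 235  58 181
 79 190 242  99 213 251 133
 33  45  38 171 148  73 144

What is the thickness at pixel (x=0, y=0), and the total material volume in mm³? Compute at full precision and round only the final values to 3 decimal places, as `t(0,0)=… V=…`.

span = t_max - t_min = 3.09 - 0.55 = 2.540
L(0,0) = 36, L_eff = 1 - 36/255 = 0.858824 (inverted)
t(0,0) = 3.09 - 2.540·0.858824 = 0.909
Σt over all 10·7 pixels = 571549/4250 ≈ 134.4821176
V = pitch²·Σt = 1.87²·571549/4250 = 470.271

t(0,0)=0.909 V=470.271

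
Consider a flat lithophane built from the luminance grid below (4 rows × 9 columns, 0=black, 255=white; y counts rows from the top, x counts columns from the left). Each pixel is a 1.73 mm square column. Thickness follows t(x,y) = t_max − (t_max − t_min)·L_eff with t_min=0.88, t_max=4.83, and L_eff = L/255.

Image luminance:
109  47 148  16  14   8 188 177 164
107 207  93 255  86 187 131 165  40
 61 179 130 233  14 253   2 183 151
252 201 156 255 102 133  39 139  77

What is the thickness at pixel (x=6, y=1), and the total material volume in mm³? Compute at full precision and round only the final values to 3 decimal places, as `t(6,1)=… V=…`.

t(6,1)=2.801 V=302.418

span = t_max - t_min = 4.83 - 0.88 = 3.950
L(6,1) = 131, L_eff = 131/255 = 0.513725
t(6,1) = 4.83 - 3.950·0.513725 = 2.801
Σt over all 4·9 pixels = 51533/510 ≈ 101.0450980
V = pitch²·Σt = 1.73²·51533/510 = 302.418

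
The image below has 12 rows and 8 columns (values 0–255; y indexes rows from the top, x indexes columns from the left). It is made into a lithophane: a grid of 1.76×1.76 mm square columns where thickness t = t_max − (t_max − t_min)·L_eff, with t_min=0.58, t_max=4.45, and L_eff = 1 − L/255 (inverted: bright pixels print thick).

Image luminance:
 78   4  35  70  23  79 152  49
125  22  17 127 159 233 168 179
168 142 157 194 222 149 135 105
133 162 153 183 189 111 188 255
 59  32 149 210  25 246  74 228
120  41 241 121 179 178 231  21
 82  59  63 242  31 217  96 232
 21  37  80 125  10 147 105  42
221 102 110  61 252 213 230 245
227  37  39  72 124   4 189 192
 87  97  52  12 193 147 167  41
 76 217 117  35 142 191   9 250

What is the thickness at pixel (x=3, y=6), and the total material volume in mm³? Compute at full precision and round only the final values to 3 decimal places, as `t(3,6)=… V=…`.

t(3,6)=4.253 V=739.470

span = t_max - t_min = 4.45 - 0.58 = 3.870
L(3,6) = 242, L_eff = 1 - 242/255 = 0.050980 (inverted)
t(3,6) = 4.45 - 3.870·0.050980 = 4.253
Σt over all 12·8 pixels = 2029149/8500 ≈ 238.7234118
V = pitch²·Σt = 1.76²·2029149/8500 = 739.470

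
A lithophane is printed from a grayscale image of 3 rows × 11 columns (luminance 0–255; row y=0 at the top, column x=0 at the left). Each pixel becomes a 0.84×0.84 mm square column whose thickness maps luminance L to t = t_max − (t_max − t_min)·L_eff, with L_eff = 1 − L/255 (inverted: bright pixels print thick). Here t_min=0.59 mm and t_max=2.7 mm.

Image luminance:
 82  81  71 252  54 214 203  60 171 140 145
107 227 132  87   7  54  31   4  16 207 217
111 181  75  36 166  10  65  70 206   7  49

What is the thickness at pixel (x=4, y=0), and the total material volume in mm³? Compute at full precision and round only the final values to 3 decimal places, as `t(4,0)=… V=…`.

span = t_max - t_min = 2.7 - 0.59 = 2.110
L(4,0) = 54, L_eff = 1 - 54/255 = 0.788235 (inverted)
t(4,0) = 2.7 - 2.110·0.788235 = 1.037
Σt over all 3·11 pixels = 1243003/25500 ≈ 48.7452157
V = pitch²·Σt = 0.84²·1243003/25500 = 34.395

t(4,0)=1.037 V=34.395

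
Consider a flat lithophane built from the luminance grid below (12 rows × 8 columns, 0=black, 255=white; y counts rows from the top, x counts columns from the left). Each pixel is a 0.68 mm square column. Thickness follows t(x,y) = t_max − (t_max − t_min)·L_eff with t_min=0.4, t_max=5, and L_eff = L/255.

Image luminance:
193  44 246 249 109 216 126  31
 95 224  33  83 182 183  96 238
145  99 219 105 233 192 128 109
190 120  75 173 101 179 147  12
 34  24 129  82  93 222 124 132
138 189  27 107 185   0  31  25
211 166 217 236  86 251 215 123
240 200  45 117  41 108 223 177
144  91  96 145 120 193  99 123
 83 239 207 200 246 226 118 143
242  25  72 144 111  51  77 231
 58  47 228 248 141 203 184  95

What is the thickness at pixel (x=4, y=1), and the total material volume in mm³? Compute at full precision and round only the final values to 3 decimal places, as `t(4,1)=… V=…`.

span = t_max - t_min = 5 - 0.4 = 4.600
L(4,1) = 182, L_eff = 182/255 = 0.713725
t(4,1) = 5 - 4.600·0.713725 = 1.717
Σt over all 12·8 pixels = 303731/1275 ≈ 238.2203922
V = pitch²·Σt = 0.68²·303731/1275 = 110.153

t(4,1)=1.717 V=110.153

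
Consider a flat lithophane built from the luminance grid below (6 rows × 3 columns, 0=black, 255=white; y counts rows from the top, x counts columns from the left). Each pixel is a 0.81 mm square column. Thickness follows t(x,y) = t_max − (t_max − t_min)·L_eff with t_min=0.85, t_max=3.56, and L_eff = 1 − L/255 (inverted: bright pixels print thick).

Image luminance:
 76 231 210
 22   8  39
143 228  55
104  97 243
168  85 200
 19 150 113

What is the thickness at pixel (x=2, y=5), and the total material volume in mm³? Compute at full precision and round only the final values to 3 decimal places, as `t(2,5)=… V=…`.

t(2,5)=2.051 V=25.315

span = t_max - t_min = 3.56 - 0.85 = 2.710
L(2,5) = 113, L_eff = 1 - 113/255 = 0.556863 (inverted)
t(2,5) = 3.56 - 2.710·0.556863 = 2.051
Σt over all 6·3 pixels = 983911/25500 ≈ 38.5847451
V = pitch²·Σt = 0.81²·983911/25500 = 25.315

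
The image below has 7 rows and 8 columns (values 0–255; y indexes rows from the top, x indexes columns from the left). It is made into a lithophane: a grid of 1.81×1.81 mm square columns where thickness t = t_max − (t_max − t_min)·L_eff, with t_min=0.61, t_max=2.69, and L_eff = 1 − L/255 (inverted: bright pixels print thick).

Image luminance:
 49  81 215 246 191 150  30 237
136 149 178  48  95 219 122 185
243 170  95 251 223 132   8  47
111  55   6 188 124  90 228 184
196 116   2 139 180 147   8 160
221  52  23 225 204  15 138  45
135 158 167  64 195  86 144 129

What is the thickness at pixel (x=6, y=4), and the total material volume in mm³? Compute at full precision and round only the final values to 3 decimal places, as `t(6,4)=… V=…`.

span = t_max - t_min = 2.69 - 0.61 = 2.080
L(6,4) = 8, L_eff = 1 - 8/255 = 0.968627 (inverted)
t(6,4) = 2.69 - 2.080·0.968627 = 0.675
Σt over all 7·8 pixels = 120878/1275 ≈ 94.8062745
V = pitch²·Σt = 1.81²·120878/1275 = 310.595

t(6,4)=0.675 V=310.595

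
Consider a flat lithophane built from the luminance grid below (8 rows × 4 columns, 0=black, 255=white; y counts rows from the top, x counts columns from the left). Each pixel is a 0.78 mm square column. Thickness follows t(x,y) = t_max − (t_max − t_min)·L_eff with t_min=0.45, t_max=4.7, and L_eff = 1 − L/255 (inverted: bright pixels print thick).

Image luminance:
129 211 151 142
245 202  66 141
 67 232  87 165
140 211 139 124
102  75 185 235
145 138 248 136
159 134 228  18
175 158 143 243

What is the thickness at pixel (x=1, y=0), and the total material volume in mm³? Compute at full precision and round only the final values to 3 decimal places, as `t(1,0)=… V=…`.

t(1,0)=3.967 V=59.197

span = t_max - t_min = 4.7 - 0.45 = 4.250
L(1,0) = 211, L_eff = 1 - 211/255 = 0.172549 (inverted)
t(1,0) = 4.7 - 4.250·0.172549 = 3.967
Σt over all 8·4 pixels = 97.3
V = pitch²·Σt = 0.78²·97.3 = 59.197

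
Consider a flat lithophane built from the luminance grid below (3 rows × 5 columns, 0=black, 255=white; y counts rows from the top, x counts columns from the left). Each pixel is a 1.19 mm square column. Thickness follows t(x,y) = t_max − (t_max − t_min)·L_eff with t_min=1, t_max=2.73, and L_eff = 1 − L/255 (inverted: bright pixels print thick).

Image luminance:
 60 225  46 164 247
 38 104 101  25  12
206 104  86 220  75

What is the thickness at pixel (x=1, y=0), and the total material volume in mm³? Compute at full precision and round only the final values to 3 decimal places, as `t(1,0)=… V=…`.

span = t_max - t_min = 2.73 - 1 = 1.730
L(1,0) = 225, L_eff = 1 - 225/255 = 0.117647 (inverted)
t(1,0) = 2.73 - 1.730·0.117647 = 2.526
Σt over all 3·5 pixels = 226283/8500 ≈ 26.6215294
V = pitch²·Σt = 1.19²·226283/8500 = 37.699

t(1,0)=2.526 V=37.699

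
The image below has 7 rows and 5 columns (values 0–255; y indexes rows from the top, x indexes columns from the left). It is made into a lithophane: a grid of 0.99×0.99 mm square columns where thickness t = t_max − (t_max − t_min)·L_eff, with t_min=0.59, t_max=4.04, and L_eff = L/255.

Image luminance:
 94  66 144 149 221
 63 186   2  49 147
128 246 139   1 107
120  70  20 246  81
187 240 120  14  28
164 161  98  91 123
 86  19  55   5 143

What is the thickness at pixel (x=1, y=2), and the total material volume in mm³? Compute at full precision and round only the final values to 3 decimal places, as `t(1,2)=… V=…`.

t(1,2)=0.712 V=88.025

span = t_max - t_min = 4.04 - 0.59 = 3.450
L(1,2) = 246, L_eff = 246/255 = 0.964706
t(1,2) = 4.04 - 3.450·0.964706 = 0.712
Σt over all 7·5 pixels = 152681/1700 ≈ 89.8123529
V = pitch²·Σt = 0.99²·152681/1700 = 88.025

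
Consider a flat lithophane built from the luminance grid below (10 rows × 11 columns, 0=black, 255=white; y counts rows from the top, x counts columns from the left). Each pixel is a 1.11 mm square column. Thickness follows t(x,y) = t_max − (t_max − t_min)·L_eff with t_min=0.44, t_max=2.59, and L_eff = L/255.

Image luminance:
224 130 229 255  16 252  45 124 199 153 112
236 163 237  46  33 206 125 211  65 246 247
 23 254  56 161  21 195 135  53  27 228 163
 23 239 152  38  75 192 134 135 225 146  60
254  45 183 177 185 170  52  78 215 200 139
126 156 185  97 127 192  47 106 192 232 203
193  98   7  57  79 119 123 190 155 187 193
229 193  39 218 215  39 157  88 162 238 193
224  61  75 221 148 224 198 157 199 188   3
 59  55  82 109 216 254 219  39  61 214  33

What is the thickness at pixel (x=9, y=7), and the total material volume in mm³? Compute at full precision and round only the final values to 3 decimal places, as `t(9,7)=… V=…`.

span = t_max - t_min = 2.59 - 0.44 = 2.150
L(9,7) = 238, L_eff = 238/255 = 0.933333
t(9,7) = 2.59 - 2.150·0.933333 = 0.583
Σt over all 10·11 pixels = 151.17
V = pitch²·Σt = 1.11²·151.17 = 186.257

t(9,7)=0.583 V=186.257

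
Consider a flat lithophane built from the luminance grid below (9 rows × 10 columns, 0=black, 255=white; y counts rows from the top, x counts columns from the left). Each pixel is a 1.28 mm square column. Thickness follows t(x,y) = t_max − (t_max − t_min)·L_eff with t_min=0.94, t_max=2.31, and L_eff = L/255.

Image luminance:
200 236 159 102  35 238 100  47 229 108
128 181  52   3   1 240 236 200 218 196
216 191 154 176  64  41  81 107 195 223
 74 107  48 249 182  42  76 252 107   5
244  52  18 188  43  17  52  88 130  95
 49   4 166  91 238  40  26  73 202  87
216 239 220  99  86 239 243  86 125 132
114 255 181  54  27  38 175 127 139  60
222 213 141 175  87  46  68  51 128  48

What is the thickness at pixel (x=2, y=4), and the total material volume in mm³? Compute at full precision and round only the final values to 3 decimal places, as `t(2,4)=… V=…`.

t(2,4)=2.213 V=239.959

span = t_max - t_min = 2.31 - 0.94 = 1.370
L(2,4) = 18, L_eff = 18/255 = 0.070588
t(2,4) = 2.31 - 1.370·0.070588 = 2.213
Σt over all 9·10 pixels = 622453/4250 ≈ 146.4595294
V = pitch²·Σt = 1.28²·622453/4250 = 239.959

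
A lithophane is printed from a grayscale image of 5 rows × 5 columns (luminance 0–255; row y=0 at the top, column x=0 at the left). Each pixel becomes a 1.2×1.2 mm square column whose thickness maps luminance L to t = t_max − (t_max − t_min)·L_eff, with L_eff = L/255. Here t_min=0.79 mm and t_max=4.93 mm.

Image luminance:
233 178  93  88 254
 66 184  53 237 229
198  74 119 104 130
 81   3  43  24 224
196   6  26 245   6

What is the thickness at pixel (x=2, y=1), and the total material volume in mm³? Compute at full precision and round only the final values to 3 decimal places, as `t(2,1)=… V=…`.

span = t_max - t_min = 4.93 - 0.79 = 4.140
L(2,1) = 53, L_eff = 53/255 = 0.207843
t(2,1) = 4.93 - 4.140·0.207843 = 4.070
Σt over all 5·5 pixels = 73.018
V = pitch²·Σt = 1.2²·73.018 = 105.146

t(2,1)=4.070 V=105.146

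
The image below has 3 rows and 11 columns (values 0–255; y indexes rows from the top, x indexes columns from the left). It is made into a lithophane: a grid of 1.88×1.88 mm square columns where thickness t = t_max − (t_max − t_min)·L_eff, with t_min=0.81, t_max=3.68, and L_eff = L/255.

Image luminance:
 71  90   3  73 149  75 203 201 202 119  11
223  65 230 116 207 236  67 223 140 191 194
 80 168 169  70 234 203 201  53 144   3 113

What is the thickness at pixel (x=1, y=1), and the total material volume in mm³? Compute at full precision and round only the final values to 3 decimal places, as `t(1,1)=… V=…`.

span = t_max - t_min = 3.68 - 0.81 = 2.870
L(1,1) = 65, L_eff = 65/255 = 0.254902
t(1,1) = 3.68 - 2.870·0.254902 = 2.948
Σt over all 3·11 pixels = 599157/8500 ≈ 70.4890588
V = pitch²·Σt = 1.88²·599157/8500 = 249.137

t(1,1)=2.948 V=249.137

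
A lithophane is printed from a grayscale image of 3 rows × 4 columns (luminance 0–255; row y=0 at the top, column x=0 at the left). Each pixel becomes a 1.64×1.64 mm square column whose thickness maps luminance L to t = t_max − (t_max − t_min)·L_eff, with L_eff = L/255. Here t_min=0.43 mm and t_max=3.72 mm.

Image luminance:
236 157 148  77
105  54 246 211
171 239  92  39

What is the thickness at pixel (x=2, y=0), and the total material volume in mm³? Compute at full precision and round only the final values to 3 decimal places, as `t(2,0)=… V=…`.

t(2,0)=1.811 V=58.469

span = t_max - t_min = 3.72 - 0.43 = 3.290
L(2,0) = 148, L_eff = 148/255 = 0.580392
t(2,0) = 3.72 - 3.290·0.580392 = 1.811
Σt over all 3·4 pixels = 110869/5100 ≈ 21.7390196
V = pitch²·Σt = 1.64²·110869/5100 = 58.469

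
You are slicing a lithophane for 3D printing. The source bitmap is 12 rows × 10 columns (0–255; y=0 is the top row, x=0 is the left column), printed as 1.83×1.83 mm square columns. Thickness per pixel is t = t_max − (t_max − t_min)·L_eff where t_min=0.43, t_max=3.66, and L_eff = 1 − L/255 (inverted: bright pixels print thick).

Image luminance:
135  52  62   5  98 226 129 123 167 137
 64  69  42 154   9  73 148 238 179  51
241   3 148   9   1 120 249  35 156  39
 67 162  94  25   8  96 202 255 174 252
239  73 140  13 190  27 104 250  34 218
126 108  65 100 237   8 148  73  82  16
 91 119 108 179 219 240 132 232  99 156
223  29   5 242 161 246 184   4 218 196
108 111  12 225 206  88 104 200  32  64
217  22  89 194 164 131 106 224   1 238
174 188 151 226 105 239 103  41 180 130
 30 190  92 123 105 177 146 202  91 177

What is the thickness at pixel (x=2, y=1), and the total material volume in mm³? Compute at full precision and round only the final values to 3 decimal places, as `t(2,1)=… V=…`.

span = t_max - t_min = 3.66 - 0.43 = 3.230
L(2,1) = 42, L_eff = 1 - 42/255 = 0.835294 (inverted)
t(2,1) = 3.66 - 3.230·0.835294 = 0.962
Σt over all 12·10 pixels = 244.602
V = pitch²·Σt = 1.83²·244.602 = 819.148

t(2,1)=0.962 V=819.148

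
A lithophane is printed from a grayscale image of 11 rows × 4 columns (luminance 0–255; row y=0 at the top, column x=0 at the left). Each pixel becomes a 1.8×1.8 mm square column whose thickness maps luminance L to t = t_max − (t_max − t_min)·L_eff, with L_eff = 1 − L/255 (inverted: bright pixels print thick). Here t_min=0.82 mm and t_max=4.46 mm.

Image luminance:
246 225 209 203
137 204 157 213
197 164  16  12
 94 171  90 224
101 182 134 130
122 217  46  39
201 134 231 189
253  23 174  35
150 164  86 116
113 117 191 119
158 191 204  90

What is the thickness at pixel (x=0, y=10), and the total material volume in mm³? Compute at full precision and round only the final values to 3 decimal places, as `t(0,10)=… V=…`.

t(0,10)=3.075 V=416.225

span = t_max - t_min = 4.46 - 0.82 = 3.640
L(0,10) = 158, L_eff = 1 - 158/255 = 0.380392 (inverted)
t(0,10) = 4.46 - 3.640·0.380392 = 3.075
Σt over all 11·4 pixels = 818962/6375 ≈ 128.4646275
V = pitch²·Σt = 1.8²·818962/6375 = 416.225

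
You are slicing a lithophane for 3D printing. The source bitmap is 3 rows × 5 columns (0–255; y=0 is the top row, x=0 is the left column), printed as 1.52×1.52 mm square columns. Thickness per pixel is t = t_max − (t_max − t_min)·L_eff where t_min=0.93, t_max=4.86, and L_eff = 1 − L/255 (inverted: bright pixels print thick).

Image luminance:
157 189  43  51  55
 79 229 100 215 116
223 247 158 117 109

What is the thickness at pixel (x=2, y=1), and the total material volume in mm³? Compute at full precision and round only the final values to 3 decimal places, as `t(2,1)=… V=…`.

span = t_max - t_min = 4.86 - 0.93 = 3.930
L(2,1) = 100, L_eff = 1 - 100/255 = 0.607843 (inverted)
t(2,1) = 4.86 - 3.930·0.607843 = 2.471
Σt over all 3·5 pixels = 392103/8500 ≈ 46.1297647
V = pitch²·Σt = 1.52²·392103/8500 = 106.578

t(2,1)=2.471 V=106.578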